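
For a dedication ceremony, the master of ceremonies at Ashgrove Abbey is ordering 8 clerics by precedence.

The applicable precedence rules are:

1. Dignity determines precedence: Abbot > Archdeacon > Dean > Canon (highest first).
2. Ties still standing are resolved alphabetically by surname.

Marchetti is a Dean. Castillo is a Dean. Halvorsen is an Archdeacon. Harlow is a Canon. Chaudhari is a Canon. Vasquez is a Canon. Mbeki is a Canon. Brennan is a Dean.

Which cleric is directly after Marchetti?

By dignity: Halvorsen (Archdeacon); then Brennan, Castillo and Marchetti (Dean); then Chaudhari, Harlow, Mbeki and Vasquez (Canon).
Among Brennan, Castillo and Marchetti, alphabetically by surname: Brennan before Castillo before Marchetti.
Among Chaudhari, Harlow, Mbeki and Vasquez, alphabetically by surname: Chaudhari before Harlow before Mbeki before Vasquez.
Order: Halvorsen, Brennan, Castillo, Marchetti, Chaudhari, Harlow, Mbeki, Vasquez.

Chaudhari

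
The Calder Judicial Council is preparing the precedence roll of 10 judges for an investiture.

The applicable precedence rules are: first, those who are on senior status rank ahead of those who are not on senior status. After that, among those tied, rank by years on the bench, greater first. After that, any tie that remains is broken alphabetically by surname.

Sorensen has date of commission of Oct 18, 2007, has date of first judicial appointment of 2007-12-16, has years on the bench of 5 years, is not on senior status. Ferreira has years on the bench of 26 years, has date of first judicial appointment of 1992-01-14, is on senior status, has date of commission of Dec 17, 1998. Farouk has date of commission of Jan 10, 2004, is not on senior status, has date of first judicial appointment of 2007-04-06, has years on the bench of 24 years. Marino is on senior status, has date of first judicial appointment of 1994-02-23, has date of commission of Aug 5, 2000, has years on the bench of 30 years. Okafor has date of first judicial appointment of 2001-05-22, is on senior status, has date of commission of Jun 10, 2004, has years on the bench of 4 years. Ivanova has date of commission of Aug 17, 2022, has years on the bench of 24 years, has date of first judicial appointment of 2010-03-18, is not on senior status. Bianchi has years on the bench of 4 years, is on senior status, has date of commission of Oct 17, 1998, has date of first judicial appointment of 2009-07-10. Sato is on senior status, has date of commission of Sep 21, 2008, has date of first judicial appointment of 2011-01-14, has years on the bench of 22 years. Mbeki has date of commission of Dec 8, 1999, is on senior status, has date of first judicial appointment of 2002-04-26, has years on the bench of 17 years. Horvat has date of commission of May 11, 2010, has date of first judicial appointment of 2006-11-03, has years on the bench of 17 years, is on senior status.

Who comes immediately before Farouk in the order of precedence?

Okafor

By the first rule: Marino, Ferreira, Sato, Horvat, Mbeki, Bianchi and Okafor (each on senior status); then Farouk, Ivanova and Sorensen (each not on senior status).
Among Marino, Ferreira, Sato, Horvat, Mbeki, Bianchi and Okafor, by years on the bench (higher first): Marino (30 years) before Ferreira (26 years) before Sato (22 years) before Horvat and Mbeki (17 years) before Bianchi and Okafor (4 years).
Among Horvat and Mbeki, alphabetically by surname: Horvat before Mbeki.
Among Bianchi and Okafor, alphabetically by surname: Bianchi before Okafor.
Among Farouk, Ivanova and Sorensen, by years on the bench (higher first): Farouk and Ivanova (24 years) before Sorensen (5 years).
Among Farouk and Ivanova, alphabetically by surname: Farouk before Ivanova.
Order: Marino, Ferreira, Sato, Horvat, Mbeki, Bianchi, Okafor, Farouk, Ivanova, Sorensen.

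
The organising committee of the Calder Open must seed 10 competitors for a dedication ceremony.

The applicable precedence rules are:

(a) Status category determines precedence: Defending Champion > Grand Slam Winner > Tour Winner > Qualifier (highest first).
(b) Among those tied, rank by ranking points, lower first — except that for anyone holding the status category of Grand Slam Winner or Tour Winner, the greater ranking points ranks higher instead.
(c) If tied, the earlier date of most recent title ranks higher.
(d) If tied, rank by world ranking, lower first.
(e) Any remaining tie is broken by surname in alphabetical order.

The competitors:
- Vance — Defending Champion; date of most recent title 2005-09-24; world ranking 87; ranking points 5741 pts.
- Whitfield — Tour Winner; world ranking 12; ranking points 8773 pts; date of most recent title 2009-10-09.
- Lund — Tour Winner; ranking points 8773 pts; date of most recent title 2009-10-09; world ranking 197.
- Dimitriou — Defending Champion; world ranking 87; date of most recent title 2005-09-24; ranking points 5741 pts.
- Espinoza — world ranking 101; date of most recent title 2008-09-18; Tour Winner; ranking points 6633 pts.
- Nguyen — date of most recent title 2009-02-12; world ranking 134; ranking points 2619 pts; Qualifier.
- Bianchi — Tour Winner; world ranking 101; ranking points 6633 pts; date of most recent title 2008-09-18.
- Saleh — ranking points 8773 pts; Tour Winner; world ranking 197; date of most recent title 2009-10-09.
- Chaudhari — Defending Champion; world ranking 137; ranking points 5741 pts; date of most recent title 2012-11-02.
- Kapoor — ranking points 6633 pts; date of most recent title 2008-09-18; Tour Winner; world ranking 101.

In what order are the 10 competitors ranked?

By status category: Dimitriou, Vance and Chaudhari (Defending Champion); then Whitfield, Lund, Saleh, Bianchi, Espinoza and Kapoor (Tour Winner); then Nguyen (Qualifier).
Dimitriou, Vance and Chaudhari all have ranking points 5741 pts, so the next rule applies.
Among Dimitriou, Vance and Chaudhari, by date of most recent title (earlier first): Dimitriou and Vance (2005-09-24) before Chaudhari (2012-11-02).
Dimitriou and Vance both have world ranking 87, so the next rule applies.
Among Dimitriou and Vance, alphabetically by surname: Dimitriou before Vance.
Among Whitfield, Lund, Saleh, Bianchi, Espinoza and Kapoor, by ranking points (higher first) (reversed rule for this group): Whitfield, Lund and Saleh (8773 pts) before Bianchi, Espinoza and Kapoor (6633 pts).
Whitfield, Lund and Saleh all have date of most recent title 2009-10-09, so the next rule applies.
Among Whitfield, Lund and Saleh, by world ranking (lower first): Whitfield (12) before Lund and Saleh (197).
Among Lund and Saleh, alphabetically by surname: Lund before Saleh.
Bianchi, Espinoza and Kapoor all have date of most recent title 2008-09-18, so the next rule applies.
Bianchi, Espinoza and Kapoor all have world ranking 101, so the next rule applies.
Among Bianchi, Espinoza and Kapoor, alphabetically by surname: Bianchi before Espinoza before Kapoor.
Full order: Dimitriou, Vance, Chaudhari, Whitfield, Lund, Saleh, Bianchi, Espinoza, Kapoor, Nguyen.

Dimitriou, Vance, Chaudhari, Whitfield, Lund, Saleh, Bianchi, Espinoza, Kapoor, Nguyen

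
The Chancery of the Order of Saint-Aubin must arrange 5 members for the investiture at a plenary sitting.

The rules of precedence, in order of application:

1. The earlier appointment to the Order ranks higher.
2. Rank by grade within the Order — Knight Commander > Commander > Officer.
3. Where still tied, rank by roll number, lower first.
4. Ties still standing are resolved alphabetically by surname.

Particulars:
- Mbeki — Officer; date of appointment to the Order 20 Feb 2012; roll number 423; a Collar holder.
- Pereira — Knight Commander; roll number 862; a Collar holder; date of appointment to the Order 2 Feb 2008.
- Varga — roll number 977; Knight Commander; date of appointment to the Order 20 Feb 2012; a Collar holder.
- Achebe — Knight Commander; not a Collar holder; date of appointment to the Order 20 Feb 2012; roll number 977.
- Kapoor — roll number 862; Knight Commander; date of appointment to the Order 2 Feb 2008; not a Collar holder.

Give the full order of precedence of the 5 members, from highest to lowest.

Kapoor, Pereira, Achebe, Varga, Mbeki

By date of appointment to the Order (earlier first): Kapoor and Pereira (both 2 Feb 2008); then Achebe, Varga and Mbeki (each 20 Feb 2012).
Kapoor and Pereira are each Knight Commander, so the next rule applies.
Kapoor and Pereira both have roll number 862, so the next rule applies.
Among Kapoor and Pereira, alphabetically by surname: Kapoor before Pereira.
Among Achebe, Varga and Mbeki, by grade within the Order: Achebe and Varga (Knight Commander) before Mbeki (Officer).
Achebe and Varga both have roll number 977, so the next rule applies.
Among Achebe and Varga, alphabetically by surname: Achebe before Varga.
Full order: Kapoor, Pereira, Achebe, Varga, Mbeki.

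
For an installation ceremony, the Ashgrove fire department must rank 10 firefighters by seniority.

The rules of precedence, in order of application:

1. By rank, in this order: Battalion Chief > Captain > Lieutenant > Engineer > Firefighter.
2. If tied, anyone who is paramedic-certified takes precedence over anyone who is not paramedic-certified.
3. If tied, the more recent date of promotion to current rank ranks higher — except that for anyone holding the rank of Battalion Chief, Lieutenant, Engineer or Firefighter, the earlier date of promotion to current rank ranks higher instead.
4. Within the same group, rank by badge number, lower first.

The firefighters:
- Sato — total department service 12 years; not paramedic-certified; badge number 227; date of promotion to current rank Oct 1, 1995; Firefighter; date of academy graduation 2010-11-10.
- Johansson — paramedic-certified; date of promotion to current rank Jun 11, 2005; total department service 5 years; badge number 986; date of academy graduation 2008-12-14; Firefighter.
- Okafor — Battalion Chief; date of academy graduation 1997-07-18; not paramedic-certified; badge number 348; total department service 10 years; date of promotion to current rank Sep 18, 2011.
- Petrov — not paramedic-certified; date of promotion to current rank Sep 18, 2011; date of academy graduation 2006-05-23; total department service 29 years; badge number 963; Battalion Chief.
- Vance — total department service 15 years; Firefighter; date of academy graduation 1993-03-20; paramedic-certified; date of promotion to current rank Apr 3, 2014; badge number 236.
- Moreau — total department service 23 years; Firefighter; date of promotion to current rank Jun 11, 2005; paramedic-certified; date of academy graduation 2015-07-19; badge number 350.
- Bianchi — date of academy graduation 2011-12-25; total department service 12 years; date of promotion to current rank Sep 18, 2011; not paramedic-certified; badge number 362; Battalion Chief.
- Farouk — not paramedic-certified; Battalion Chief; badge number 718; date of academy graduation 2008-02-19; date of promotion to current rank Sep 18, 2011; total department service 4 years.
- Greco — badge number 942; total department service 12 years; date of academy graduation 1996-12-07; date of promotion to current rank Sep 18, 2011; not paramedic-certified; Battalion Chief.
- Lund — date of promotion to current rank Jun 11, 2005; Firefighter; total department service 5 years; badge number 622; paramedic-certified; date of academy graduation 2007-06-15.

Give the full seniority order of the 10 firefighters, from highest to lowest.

By rank: Okafor, Bianchi, Farouk, Greco and Petrov (Battalion Chief); then Moreau, Lund, Johansson, Vance and Sato (Firefighter).
Okafor, Bianchi, Farouk, Greco and Petrov are each not paramedic-certified, so the next rule applies.
Okafor, Bianchi, Farouk, Greco and Petrov all have date of promotion to current rank Sep 18, 2011, so the next rule applies.
Among Okafor, Bianchi, Farouk, Greco and Petrov, by badge number (lower first): Okafor (348) before Bianchi (362) before Farouk (718) before Greco (942) before Petrov (963).
Among Moreau, Lund, Johansson, Vance and Sato, paramedic-certified before not paramedic-certified: Moreau, Lund, Johansson and Vance (paramedic-certified) before Sato (not paramedic-certified).
Among Moreau, Lund, Johansson and Vance, by date of promotion to current rank (earlier first) (reversed rule for this group): Moreau, Lund and Johansson (Jun 11, 2005) before Vance (Apr 3, 2014).
Among Moreau, Lund and Johansson, by badge number (lower first): Moreau (350) before Lund (622) before Johansson (986).
Full order: Okafor, Bianchi, Farouk, Greco, Petrov, Moreau, Lund, Johansson, Vance, Sato.

Okafor, Bianchi, Farouk, Greco, Petrov, Moreau, Lund, Johansson, Vance, Sato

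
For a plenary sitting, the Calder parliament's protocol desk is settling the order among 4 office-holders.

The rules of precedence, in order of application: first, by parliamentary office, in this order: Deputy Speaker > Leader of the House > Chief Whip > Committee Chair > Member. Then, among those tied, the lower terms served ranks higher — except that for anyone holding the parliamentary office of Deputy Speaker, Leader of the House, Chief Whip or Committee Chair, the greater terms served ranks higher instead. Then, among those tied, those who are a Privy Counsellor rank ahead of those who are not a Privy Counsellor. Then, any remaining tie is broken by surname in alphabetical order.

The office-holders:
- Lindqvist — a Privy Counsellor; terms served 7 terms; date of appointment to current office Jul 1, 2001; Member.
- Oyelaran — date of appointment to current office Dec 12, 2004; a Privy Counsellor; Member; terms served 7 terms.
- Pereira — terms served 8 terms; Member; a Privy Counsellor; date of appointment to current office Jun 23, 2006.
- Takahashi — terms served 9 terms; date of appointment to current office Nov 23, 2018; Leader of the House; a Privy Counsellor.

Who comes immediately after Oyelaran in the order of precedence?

By parliamentary office: Takahashi (Leader of the House); then Lindqvist, Oyelaran and Pereira (Member).
Among Lindqvist, Oyelaran and Pereira, by terms served (lower first): Lindqvist and Oyelaran (7 terms) before Pereira (8 terms).
Lindqvist and Oyelaran are each a Privy Counsellor, so the next rule applies.
Among Lindqvist and Oyelaran, alphabetically by surname: Lindqvist before Oyelaran.
Order: Takahashi, Lindqvist, Oyelaran, Pereira.

Pereira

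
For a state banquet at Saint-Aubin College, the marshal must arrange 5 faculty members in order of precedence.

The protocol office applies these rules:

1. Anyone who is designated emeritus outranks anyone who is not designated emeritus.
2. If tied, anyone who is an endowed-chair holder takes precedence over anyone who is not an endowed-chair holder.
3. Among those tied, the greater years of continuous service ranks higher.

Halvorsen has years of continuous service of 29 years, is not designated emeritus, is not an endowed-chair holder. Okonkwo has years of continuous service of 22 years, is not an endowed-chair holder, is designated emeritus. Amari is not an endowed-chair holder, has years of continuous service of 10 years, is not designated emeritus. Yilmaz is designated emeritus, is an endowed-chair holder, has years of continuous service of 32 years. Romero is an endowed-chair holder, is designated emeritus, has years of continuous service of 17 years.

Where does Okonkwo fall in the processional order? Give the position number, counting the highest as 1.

By the first rule: Yilmaz, Romero and Okonkwo (each designated emeritus); then Halvorsen and Amari (both not designated emeritus).
Among Yilmaz, Romero and Okonkwo, an endowed-chair holder before not an endowed-chair holder: Yilmaz and Romero (an endowed-chair holder) before Okonkwo (not an endowed-chair holder).
Among Yilmaz and Romero, by years of continuous service (higher first): Yilmaz (32 years) before Romero (17 years).
Halvorsen and Amari are each not an endowed-chair holder, so the next rule applies.
Among Halvorsen and Amari, by years of continuous service (higher first): Halvorsen (29 years) before Amari (10 years).
Order: Yilmaz, Romero, Okonkwo, Halvorsen, Amari. So position 3.

3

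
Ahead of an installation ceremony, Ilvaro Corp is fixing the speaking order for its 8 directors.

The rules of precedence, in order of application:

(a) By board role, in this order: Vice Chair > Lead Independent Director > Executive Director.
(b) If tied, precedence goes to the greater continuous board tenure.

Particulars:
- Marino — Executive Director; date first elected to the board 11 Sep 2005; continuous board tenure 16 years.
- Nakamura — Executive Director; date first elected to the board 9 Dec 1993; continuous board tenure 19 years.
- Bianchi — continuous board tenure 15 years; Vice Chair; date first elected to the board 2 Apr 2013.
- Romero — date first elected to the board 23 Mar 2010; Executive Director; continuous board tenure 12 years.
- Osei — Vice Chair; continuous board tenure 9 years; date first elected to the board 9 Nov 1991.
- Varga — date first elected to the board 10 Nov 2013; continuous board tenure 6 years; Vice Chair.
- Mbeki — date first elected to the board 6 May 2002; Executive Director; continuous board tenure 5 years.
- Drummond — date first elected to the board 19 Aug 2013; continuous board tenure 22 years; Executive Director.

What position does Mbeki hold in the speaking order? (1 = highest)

8

By board role: Bianchi, Osei and Varga (Vice Chair); then Drummond, Nakamura, Marino, Romero and Mbeki (Executive Director).
Among Bianchi, Osei and Varga, by continuous board tenure (higher first): Bianchi (15 years) before Osei (9 years) before Varga (6 years).
Among Drummond, Nakamura, Marino, Romero and Mbeki, by continuous board tenure (higher first): Drummond (22 years) before Nakamura (19 years) before Marino (16 years) before Romero (12 years) before Mbeki (5 years).
Order: Bianchi, Osei, Varga, Drummond, Nakamura, Marino, Romero, Mbeki. So position 8.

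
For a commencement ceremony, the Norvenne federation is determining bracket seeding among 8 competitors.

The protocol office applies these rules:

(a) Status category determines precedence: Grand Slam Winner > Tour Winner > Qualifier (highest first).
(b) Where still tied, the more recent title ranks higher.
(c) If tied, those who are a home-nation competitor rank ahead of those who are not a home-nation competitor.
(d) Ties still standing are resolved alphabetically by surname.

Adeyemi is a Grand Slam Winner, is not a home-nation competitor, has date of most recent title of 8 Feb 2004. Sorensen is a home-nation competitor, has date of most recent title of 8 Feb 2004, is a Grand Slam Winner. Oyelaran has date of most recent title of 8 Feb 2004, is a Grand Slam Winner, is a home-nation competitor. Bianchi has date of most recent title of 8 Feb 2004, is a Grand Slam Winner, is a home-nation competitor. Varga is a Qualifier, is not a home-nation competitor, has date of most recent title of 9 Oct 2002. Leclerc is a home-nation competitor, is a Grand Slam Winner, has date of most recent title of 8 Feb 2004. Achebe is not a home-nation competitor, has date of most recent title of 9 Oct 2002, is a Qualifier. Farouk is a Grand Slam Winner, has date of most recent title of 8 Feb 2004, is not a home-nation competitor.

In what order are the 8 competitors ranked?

Bianchi, Leclerc, Oyelaran, Sorensen, Adeyemi, Farouk, Achebe, Varga

By status category: Bianchi, Leclerc, Oyelaran, Sorensen, Adeyemi and Farouk (Grand Slam Winner); then Achebe and Varga (Qualifier).
Bianchi, Leclerc, Oyelaran, Sorensen, Adeyemi and Farouk all have date of most recent title 8 Feb 2004, so the next rule applies.
Among Bianchi, Leclerc, Oyelaran, Sorensen, Adeyemi and Farouk, a home-nation competitor before not a home-nation competitor: Bianchi, Leclerc, Oyelaran and Sorensen (a home-nation competitor) before Adeyemi and Farouk (not a home-nation competitor).
Among Bianchi, Leclerc, Oyelaran and Sorensen, alphabetically by surname: Bianchi before Leclerc before Oyelaran before Sorensen.
Among Adeyemi and Farouk, alphabetically by surname: Adeyemi before Farouk.
Achebe and Varga both have date of most recent title 9 Oct 2002, so the next rule applies.
Achebe and Varga are each not a home-nation competitor, so the next rule applies.
Among Achebe and Varga, alphabetically by surname: Achebe before Varga.
Full order: Bianchi, Leclerc, Oyelaran, Sorensen, Adeyemi, Farouk, Achebe, Varga.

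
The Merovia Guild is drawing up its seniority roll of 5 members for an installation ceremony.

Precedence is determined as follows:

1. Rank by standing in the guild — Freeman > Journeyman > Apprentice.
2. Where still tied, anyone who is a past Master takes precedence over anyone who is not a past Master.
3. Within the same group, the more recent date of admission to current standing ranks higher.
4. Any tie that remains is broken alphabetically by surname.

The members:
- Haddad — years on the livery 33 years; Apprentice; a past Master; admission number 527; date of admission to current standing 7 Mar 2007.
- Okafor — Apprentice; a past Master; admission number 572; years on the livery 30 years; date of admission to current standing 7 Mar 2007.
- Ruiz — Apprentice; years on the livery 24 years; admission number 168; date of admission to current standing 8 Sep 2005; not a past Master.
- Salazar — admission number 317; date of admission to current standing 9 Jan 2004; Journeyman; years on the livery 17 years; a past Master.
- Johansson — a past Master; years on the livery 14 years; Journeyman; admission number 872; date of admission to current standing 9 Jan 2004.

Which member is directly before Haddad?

Salazar

By standing in the guild: Johansson and Salazar (Journeyman); then Haddad, Okafor and Ruiz (Apprentice).
Johansson and Salazar are each a past Master, so the next rule applies.
Johansson and Salazar both have date of admission to current standing 9 Jan 2004, so the next rule applies.
Among Johansson and Salazar, alphabetically by surname: Johansson before Salazar.
Among Haddad, Okafor and Ruiz, a past Master before not a past Master: Haddad and Okafor (a past Master) before Ruiz (not a past Master).
Haddad and Okafor both have date of admission to current standing 7 Mar 2007, so the next rule applies.
Among Haddad and Okafor, alphabetically by surname: Haddad before Okafor.
Order: Johansson, Salazar, Haddad, Okafor, Ruiz.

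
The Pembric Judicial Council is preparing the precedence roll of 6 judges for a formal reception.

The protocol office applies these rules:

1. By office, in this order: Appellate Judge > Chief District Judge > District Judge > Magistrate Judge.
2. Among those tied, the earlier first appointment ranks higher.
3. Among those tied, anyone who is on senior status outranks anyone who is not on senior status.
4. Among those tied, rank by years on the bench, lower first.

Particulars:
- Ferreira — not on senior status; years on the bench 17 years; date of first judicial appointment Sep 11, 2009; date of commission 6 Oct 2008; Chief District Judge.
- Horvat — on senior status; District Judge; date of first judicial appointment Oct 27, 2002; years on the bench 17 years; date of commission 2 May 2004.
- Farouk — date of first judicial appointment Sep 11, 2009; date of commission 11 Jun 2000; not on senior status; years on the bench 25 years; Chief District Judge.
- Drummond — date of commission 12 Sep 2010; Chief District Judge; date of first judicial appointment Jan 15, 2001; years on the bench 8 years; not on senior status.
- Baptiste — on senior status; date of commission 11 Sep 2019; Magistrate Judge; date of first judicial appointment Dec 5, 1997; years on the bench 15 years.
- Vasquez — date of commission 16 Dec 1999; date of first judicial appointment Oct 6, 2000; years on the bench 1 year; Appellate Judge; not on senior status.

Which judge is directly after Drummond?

By office: Vasquez (Appellate Judge); then Drummond, Ferreira and Farouk (Chief District Judge); then Horvat (District Judge); then Baptiste (Magistrate Judge).
Among Drummond, Ferreira and Farouk, by date of first judicial appointment (earlier first): Drummond (Jan 15, 2001) before Ferreira and Farouk (Sep 11, 2009).
Ferreira and Farouk are each not on senior status, so the next rule applies.
Among Ferreira and Farouk, by years on the bench (lower first): Ferreira (17 years) before Farouk (25 years).
Order: Vasquez, Drummond, Ferreira, Farouk, Horvat, Baptiste.

Ferreira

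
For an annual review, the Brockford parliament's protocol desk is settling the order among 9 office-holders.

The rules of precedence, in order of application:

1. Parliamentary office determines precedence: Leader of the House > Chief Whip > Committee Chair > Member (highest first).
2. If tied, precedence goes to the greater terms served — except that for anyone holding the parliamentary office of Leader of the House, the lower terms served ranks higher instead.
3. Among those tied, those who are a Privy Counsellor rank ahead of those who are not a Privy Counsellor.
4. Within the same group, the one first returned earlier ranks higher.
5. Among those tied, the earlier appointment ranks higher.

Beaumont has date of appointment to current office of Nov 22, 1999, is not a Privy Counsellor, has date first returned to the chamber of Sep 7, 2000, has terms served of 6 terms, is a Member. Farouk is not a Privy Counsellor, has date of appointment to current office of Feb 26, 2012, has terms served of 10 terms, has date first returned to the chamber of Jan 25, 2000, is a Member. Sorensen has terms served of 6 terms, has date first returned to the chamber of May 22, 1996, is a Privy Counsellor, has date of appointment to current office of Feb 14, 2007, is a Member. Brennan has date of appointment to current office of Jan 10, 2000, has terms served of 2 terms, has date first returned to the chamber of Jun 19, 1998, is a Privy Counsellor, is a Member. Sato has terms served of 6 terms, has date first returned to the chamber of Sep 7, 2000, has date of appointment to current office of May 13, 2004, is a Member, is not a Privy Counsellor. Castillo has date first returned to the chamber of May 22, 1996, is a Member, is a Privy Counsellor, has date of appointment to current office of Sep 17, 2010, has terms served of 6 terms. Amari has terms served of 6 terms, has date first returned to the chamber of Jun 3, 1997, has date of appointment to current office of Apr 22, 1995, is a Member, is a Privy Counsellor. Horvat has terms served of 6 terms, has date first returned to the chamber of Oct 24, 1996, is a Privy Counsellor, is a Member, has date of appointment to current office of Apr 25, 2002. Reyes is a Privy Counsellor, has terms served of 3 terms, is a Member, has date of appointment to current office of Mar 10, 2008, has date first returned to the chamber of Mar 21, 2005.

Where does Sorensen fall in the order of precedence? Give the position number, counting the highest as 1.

By parliamentary office: Farouk, Sorensen, Castillo, Horvat, Amari, Beaumont, Sato, Reyes and Brennan (Member).
Among Farouk, Sorensen, Castillo, Horvat, Amari, Beaumont, Sato, Reyes and Brennan, by terms served (higher first): Farouk (10 terms) before Sorensen, Castillo, Horvat, Amari, Beaumont and Sato (6 terms) before Reyes (3 terms) before Brennan (2 terms).
Among Sorensen, Castillo, Horvat, Amari, Beaumont and Sato, a Privy Counsellor before not a Privy Counsellor: Sorensen, Castillo, Horvat and Amari (a Privy Counsellor) before Beaumont and Sato (not a Privy Counsellor).
Among Sorensen, Castillo, Horvat and Amari, by date first returned to the chamber (earlier first): Sorensen and Castillo (May 22, 1996) before Horvat (Oct 24, 1996) before Amari (Jun 3, 1997).
Among Sorensen and Castillo, by date of appointment to current office (earlier first): Sorensen (Feb 14, 2007) before Castillo (Sep 17, 2010).
Beaumont and Sato both have date first returned to the chamber Sep 7, 2000, so the next rule applies.
Among Beaumont and Sato, by date of appointment to current office (earlier first): Beaumont (Nov 22, 1999) before Sato (May 13, 2004).
Order: Farouk, Sorensen, Castillo, Horvat, Amari, Beaumont, Sato, Reyes, Brennan. So position 2.

2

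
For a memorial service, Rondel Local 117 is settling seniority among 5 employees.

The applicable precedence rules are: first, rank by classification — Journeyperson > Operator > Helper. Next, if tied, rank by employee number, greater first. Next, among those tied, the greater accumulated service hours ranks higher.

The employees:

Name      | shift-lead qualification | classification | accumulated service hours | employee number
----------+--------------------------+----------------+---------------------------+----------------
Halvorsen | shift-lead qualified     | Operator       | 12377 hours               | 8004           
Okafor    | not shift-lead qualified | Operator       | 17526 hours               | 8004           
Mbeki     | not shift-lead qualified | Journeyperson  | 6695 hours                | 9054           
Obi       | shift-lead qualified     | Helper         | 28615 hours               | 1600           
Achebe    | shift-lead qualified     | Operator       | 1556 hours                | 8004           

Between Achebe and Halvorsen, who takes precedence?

Halvorsen

By classification: Mbeki (Journeyperson); then Okafor, Halvorsen and Achebe (Operator); then Obi (Helper).
Okafor, Halvorsen and Achebe all have employee number 8004, so the next rule applies.
Among Okafor, Halvorsen and Achebe, by accumulated service hours (higher first): Okafor (17526 hours) before Halvorsen (12377 hours) before Achebe (1556 hours).
So Halvorsen takes precedence.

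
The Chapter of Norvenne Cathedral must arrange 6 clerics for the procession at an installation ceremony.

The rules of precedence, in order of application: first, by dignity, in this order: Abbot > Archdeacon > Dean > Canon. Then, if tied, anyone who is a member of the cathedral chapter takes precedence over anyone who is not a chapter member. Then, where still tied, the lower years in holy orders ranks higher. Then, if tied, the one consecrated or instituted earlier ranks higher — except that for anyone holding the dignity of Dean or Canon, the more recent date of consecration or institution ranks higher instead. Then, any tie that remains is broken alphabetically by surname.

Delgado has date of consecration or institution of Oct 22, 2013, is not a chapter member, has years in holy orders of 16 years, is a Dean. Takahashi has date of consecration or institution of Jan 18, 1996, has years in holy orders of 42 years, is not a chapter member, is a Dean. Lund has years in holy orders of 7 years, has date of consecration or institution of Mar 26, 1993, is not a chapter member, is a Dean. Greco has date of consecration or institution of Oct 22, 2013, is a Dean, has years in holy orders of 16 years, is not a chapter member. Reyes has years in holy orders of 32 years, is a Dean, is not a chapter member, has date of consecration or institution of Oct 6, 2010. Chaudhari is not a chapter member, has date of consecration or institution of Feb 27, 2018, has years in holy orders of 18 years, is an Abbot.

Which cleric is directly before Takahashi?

Reyes

By dignity: Chaudhari (Abbot); then Lund, Delgado, Greco, Reyes and Takahashi (Dean).
Lund, Delgado, Greco, Reyes and Takahashi are each not a chapter member, so the next rule applies.
Among Lund, Delgado, Greco, Reyes and Takahashi, by years in holy orders (lower first): Lund (7 years) before Delgado and Greco (16 years) before Reyes (32 years) before Takahashi (42 years).
Delgado and Greco both have date of consecration or institution Oct 22, 2013, so the next rule applies.
Among Delgado and Greco, alphabetically by surname: Delgado before Greco.
Order: Chaudhari, Lund, Delgado, Greco, Reyes, Takahashi.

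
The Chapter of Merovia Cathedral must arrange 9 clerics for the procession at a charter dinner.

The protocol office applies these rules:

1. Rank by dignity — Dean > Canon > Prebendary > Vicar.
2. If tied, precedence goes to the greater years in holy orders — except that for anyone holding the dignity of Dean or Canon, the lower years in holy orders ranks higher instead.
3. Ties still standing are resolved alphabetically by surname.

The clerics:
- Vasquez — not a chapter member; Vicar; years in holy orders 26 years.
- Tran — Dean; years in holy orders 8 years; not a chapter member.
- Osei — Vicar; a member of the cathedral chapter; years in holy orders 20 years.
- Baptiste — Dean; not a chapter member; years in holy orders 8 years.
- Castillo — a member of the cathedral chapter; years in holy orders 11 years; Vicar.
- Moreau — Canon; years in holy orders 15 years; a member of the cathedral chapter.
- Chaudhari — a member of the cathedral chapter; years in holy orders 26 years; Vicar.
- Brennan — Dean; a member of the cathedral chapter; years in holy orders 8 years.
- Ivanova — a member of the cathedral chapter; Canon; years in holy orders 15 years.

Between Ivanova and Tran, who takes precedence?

Tran

By dignity: Baptiste, Brennan and Tran (Dean); then Ivanova and Moreau (Canon); then Chaudhari, Vasquez, Osei and Castillo (Vicar).
Baptiste, Brennan and Tran all have years in holy orders 8 years, so the next rule applies.
Among Baptiste, Brennan and Tran, alphabetically by surname: Baptiste before Brennan before Tran.
Ivanova and Moreau both have years in holy orders 15 years, so the next rule applies.
Among Ivanova and Moreau, alphabetically by surname: Ivanova before Moreau.
Among Chaudhari, Vasquez, Osei and Castillo, by years in holy orders (higher first): Chaudhari and Vasquez (26 years) before Osei (20 years) before Castillo (11 years).
Among Chaudhari and Vasquez, alphabetically by surname: Chaudhari before Vasquez.
So Tran takes precedence.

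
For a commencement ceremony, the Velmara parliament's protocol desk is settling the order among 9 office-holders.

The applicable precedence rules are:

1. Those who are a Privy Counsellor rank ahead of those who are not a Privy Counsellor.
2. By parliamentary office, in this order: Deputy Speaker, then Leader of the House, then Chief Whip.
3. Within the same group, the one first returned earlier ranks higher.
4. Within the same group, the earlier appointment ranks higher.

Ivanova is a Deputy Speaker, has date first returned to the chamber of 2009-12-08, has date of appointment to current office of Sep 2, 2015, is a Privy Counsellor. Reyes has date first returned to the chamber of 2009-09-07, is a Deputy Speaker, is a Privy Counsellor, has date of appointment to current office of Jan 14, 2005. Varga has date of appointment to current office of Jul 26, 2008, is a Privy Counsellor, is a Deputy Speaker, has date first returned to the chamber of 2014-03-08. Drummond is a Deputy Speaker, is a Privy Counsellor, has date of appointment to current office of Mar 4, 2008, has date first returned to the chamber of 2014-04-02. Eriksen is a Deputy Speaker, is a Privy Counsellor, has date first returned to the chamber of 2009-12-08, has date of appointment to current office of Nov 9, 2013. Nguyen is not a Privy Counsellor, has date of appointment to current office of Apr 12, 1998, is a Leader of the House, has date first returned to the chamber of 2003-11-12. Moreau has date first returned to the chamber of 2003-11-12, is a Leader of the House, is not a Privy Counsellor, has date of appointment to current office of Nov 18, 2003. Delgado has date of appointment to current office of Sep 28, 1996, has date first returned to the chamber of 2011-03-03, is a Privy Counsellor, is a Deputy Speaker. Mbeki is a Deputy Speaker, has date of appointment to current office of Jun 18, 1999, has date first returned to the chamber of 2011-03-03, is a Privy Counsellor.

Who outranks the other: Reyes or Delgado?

By the first rule: Reyes, Eriksen, Ivanova, Delgado, Mbeki, Varga and Drummond (each a Privy Counsellor); then Nguyen and Moreau (both not a Privy Counsellor).
Reyes, Eriksen, Ivanova, Delgado, Mbeki, Varga and Drummond are each Deputy Speaker, so the next rule applies.
Among Reyes, Eriksen, Ivanova, Delgado, Mbeki, Varga and Drummond, by date first returned to the chamber (earlier first): Reyes (2009-09-07) before Eriksen and Ivanova (2009-12-08) before Delgado and Mbeki (2011-03-03) before Varga (2014-03-08) before Drummond (2014-04-02).
Among Eriksen and Ivanova, by date of appointment to current office (earlier first): Eriksen (Nov 9, 2013) before Ivanova (Sep 2, 2015).
Among Delgado and Mbeki, by date of appointment to current office (earlier first): Delgado (Sep 28, 1996) before Mbeki (Jun 18, 1999).
Nguyen and Moreau are each Leader of the House, so the next rule applies.
Nguyen and Moreau both have date first returned to the chamber 2003-11-12, so the next rule applies.
Among Nguyen and Moreau, by date of appointment to current office (earlier first): Nguyen (Apr 12, 1998) before Moreau (Nov 18, 2003).
So Reyes takes precedence.

Reyes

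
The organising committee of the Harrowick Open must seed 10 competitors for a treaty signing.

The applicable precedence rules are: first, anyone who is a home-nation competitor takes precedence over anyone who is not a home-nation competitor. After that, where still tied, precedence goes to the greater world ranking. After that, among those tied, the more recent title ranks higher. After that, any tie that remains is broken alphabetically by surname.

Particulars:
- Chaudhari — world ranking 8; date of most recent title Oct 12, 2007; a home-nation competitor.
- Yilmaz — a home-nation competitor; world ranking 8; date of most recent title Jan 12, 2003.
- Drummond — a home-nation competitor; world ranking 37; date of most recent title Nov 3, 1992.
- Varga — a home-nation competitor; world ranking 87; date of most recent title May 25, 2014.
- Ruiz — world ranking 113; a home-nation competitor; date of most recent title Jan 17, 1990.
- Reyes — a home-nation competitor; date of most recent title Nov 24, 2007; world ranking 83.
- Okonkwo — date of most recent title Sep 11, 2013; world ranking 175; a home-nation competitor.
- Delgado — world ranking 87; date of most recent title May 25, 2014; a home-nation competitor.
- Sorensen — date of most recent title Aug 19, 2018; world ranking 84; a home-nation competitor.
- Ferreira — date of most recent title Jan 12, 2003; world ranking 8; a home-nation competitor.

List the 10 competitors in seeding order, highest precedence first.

Okonkwo, Ruiz, Delgado, Varga, Sorensen, Reyes, Drummond, Chaudhari, Ferreira, Yilmaz

By the first rule: Okonkwo, Ruiz, Delgado, Varga, Sorensen, Reyes, Drummond, Chaudhari, Ferreira and Yilmaz (each a home-nation competitor).
Among Okonkwo, Ruiz, Delgado, Varga, Sorensen, Reyes, Drummond, Chaudhari, Ferreira and Yilmaz, by world ranking (higher first): Okonkwo (175) before Ruiz (113) before Delgado and Varga (87) before Sorensen (84) before Reyes (83) before Drummond (37) before Chaudhari, Ferreira and Yilmaz (8).
Delgado and Varga both have date of most recent title May 25, 2014, so the next rule applies.
Among Delgado and Varga, alphabetically by surname: Delgado before Varga.
Among Chaudhari, Ferreira and Yilmaz, by date of most recent title (later first): Chaudhari (Oct 12, 2007) before Ferreira and Yilmaz (Jan 12, 2003).
Among Ferreira and Yilmaz, alphabetically by surname: Ferreira before Yilmaz.
Full order: Okonkwo, Ruiz, Delgado, Varga, Sorensen, Reyes, Drummond, Chaudhari, Ferreira, Yilmaz.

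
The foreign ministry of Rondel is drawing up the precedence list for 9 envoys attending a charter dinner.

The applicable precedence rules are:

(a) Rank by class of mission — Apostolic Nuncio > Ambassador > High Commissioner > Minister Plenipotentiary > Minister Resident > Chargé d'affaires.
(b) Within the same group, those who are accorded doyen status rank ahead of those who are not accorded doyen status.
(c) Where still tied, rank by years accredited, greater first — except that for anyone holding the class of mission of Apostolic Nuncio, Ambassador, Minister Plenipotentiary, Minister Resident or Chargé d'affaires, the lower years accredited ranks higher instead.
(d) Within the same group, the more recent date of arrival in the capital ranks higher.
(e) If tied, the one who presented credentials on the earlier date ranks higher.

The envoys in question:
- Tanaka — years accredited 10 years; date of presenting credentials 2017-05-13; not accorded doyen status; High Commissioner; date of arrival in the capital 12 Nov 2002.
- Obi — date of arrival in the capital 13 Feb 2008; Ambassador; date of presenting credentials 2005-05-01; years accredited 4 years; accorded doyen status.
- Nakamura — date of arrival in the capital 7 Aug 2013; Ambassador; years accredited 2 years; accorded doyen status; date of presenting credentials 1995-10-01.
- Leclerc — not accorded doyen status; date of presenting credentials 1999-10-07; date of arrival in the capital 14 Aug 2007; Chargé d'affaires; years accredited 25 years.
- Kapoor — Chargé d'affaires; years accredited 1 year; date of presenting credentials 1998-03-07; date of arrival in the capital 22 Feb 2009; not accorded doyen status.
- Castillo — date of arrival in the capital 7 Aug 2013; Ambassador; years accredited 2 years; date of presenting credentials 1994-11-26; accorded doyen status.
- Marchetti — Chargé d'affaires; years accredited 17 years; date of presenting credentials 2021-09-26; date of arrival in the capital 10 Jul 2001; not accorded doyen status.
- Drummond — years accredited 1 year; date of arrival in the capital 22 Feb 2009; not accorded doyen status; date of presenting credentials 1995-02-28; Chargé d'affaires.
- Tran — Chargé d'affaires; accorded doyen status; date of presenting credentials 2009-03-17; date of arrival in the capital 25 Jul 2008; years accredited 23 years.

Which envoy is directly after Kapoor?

Marchetti

By class of mission: Castillo, Nakamura and Obi (Ambassador); then Tanaka (High Commissioner); then Tran, Drummond, Kapoor, Marchetti and Leclerc (Chargé d'affaires).
Castillo, Nakamura and Obi are each accorded doyen status, so the next rule applies.
Among Castillo, Nakamura and Obi, by years accredited (lower first) (reversed rule for this group): Castillo and Nakamura (2 years) before Obi (4 years).
Castillo and Nakamura both have date of arrival in the capital 7 Aug 2013, so the next rule applies.
Among Castillo and Nakamura, by date of presenting credentials (earlier first): Castillo (1994-11-26) before Nakamura (1995-10-01).
Among Tran, Drummond, Kapoor, Marchetti and Leclerc, accorded doyen status before not accorded doyen status: Tran (accorded doyen status) before Drummond, Kapoor, Marchetti and Leclerc (not accorded doyen status).
Among Drummond, Kapoor, Marchetti and Leclerc, by years accredited (lower first) (reversed rule for this group): Drummond and Kapoor (1 year) before Marchetti (17 years) before Leclerc (25 years).
Drummond and Kapoor both have date of arrival in the capital 22 Feb 2009, so the next rule applies.
Among Drummond and Kapoor, by date of presenting credentials (earlier first): Drummond (1995-02-28) before Kapoor (1998-03-07).
Order: Castillo, Nakamura, Obi, Tanaka, Tran, Drummond, Kapoor, Marchetti, Leclerc.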